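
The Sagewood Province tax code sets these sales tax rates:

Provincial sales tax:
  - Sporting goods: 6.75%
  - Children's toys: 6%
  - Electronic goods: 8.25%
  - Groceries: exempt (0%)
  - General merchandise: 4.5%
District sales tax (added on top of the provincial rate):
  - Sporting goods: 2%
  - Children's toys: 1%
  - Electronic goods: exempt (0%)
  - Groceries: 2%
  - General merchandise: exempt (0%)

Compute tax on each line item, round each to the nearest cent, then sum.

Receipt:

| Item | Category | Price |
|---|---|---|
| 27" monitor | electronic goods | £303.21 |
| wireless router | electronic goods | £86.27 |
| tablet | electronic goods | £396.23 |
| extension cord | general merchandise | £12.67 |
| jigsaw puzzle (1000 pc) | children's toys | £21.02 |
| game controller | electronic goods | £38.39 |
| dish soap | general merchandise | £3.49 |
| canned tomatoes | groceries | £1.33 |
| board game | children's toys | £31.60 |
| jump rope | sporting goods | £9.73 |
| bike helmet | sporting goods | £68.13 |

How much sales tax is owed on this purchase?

27" monitor £303.21: electronic goods → 8.25% + 0% district = 8.25% → £25.01
Wireless router £86.27: electronic goods → 8.25% + 0% district = 8.25% → £7.12
Tablet £396.23: electronic goods → 8.25% + 0% district = 8.25% → £32.69
Extension cord £12.67: general merchandise → 4.5% + 0% district = 4.5% → £0.57
Jigsaw puzzle (1000 pc) £21.02: children's toys → 6% + 1% district = 7% → £1.47
Game controller £38.39: electronic goods → 8.25% + 0% district = 8.25% → £3.17
Dish soap £3.49: general merchandise → 4.5% + 0% district = 4.5% → £0.16
Canned tomatoes £1.33: groceries → 0% + 2% district = 2% → £0.03
Board game £31.60: children's toys → 6% + 1% district = 7% → £2.21
Jump rope £9.73: sporting goods → 6.75% + 2% district = 8.75% → £0.85
Bike helmet £68.13: sporting goods → 6.75% + 2% district = 8.75% → £5.96
Total tax = £25.01 + £7.12 + £32.69 + £0.57 + £1.47 + £3.17 + £0.16 + £0.03 + £2.21 + £0.85 + £5.96 = £79.24

£79.24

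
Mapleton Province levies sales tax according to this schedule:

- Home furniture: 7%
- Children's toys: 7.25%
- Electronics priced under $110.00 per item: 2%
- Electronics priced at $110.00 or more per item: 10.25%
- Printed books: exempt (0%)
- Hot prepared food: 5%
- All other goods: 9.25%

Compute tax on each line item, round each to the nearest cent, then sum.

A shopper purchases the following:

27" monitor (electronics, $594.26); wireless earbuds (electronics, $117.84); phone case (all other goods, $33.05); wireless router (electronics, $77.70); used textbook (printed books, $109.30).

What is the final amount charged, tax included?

27" monitor $594.26: electronics, $110.00 or more → 10.25% → $60.91
Wireless earbuds $117.84: electronics, $110.00 or more → 10.25% → $12.08
Phone case $33.05: all other goods → 9.25% → $3.06
Wireless router $77.70: electronics, under $110.00 → 2% → $1.55
Used textbook $109.30: printed books → 0% → $0.00
Subtotal = $932.15; tax = $77.60; total due = $1009.75

$1009.75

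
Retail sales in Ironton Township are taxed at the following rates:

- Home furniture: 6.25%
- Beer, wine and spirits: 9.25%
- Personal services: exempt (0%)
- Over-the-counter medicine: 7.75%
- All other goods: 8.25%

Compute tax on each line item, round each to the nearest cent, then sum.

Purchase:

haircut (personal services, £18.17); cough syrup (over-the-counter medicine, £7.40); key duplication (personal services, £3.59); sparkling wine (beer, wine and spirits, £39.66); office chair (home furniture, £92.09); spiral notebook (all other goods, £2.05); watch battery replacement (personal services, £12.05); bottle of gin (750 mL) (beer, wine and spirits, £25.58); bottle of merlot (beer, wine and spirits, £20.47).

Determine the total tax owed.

£14.43

Haircut £18.17: personal services → 0% → £0.00
Cough syrup £7.40: over-the-counter medicine → 7.75% → £0.57
Key duplication £3.59: personal services → 0% → £0.00
Sparkling wine £39.66: beer, wine and spirits → 9.25% → £3.67
Office chair £92.09: home furniture → 6.25% → £5.76
Spiral notebook £2.05: all other goods → 8.25% → £0.17
Watch battery replacement £12.05: personal services → 0% → £0.00
Bottle of gin (750 mL) £25.58: beer, wine and spirits → 9.25% → £2.37
Bottle of merlot £20.47: beer, wine and spirits → 9.25% → £1.89
Total tax = £0.57 + £3.67 + £5.76 + £0.17 + £2.37 + £1.89 = £14.43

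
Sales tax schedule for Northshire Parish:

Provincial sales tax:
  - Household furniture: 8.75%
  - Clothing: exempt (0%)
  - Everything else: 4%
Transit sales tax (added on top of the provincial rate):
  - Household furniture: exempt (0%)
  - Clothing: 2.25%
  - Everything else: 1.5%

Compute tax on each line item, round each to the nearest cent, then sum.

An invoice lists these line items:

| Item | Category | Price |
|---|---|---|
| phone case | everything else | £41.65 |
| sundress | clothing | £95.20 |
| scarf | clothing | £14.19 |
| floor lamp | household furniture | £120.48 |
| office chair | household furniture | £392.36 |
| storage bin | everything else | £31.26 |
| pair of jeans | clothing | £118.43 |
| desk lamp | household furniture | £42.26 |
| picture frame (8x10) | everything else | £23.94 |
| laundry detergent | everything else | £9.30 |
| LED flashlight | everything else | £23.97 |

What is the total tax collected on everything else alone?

Phone case £41.65: everything else → 4% + 1.5% transit = 5.5% → £2.29
Storage bin £31.26: everything else → 4% + 1.5% transit = 5.5% → £1.72
Picture frame (8x10) £23.94: everything else → 4% + 1.5% transit = 5.5% → £1.32
Laundry detergent £9.30: everything else → 4% + 1.5% transit = 5.5% → £0.51
LED flashlight £23.97: everything else → 4% + 1.5% transit = 5.5% → £1.32
Tax on everything else = £2.29 + £1.72 + £1.32 + £0.51 + £1.32 = £7.16

£7.16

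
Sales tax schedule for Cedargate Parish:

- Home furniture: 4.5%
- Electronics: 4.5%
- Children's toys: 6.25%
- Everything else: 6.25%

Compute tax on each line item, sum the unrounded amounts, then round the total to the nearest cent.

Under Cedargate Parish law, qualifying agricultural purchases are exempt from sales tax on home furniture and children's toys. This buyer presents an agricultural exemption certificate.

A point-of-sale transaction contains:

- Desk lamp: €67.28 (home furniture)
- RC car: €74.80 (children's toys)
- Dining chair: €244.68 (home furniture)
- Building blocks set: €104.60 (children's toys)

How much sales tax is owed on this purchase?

Desk lamp €67.28: home furniture, buyer-exempt → 0% → €0.00
RC car €74.80: children's toys, buyer-exempt → 0% → €0.00
Dining chair €244.68: home furniture, buyer-exempt → 0% → €0.00
Building blocks set €104.60: children's toys, buyer-exempt → 0% → €0.00
Unrounded tax sum = €0.00 → €0.00

€0.00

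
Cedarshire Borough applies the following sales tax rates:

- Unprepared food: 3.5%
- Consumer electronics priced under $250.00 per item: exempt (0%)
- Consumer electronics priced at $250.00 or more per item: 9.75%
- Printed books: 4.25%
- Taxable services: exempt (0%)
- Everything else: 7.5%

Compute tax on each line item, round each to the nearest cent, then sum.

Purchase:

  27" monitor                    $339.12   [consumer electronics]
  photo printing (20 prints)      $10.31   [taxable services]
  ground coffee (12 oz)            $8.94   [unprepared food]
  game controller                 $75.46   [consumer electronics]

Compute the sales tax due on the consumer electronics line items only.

$33.06

27" monitor $339.12: consumer electronics, $250.00 or more → 9.75% → $33.06
Game controller $75.46: consumer electronics, under $250.00 → 0% → $0.00
Tax on consumer electronics = $33.06 + $0.00 = $33.06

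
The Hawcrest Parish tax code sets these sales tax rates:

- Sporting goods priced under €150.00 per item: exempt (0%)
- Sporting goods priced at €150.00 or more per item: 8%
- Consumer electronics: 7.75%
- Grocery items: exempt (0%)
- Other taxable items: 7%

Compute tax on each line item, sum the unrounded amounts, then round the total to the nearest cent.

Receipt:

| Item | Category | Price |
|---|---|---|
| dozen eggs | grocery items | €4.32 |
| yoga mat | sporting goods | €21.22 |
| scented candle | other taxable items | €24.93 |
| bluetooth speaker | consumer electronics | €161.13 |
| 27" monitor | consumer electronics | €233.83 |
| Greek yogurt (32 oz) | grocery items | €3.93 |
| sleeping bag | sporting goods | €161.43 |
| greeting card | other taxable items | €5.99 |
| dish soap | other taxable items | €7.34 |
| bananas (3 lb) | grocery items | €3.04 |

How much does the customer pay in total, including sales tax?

Dozen eggs €4.32: grocery items → 0% → €0.00
Yoga mat €21.22: sporting goods, under €150.00 → 0% → €0.00
Scented candle €24.93: other taxable items → 7% → €1.7451
Bluetooth speaker €161.13: consumer electronics → 7.75% → €12.487575
27" monitor €233.83: consumer electronics → 7.75% → €18.121825
Greek yogurt (32 oz) €3.93: grocery items → 0% → €0.00
Sleeping bag €161.43: sporting goods, €150.00 or more → 8% → €12.9144
Greeting card €5.99: other taxable items → 7% → €0.4193
Dish soap €7.34: other taxable items → 7% → €0.5138
Bananas (3 lb) €3.04: grocery items → 0% → €0.00
Subtotal = €627.16; unrounded tax = €46.202 → €46.20; total due = €673.36

€673.36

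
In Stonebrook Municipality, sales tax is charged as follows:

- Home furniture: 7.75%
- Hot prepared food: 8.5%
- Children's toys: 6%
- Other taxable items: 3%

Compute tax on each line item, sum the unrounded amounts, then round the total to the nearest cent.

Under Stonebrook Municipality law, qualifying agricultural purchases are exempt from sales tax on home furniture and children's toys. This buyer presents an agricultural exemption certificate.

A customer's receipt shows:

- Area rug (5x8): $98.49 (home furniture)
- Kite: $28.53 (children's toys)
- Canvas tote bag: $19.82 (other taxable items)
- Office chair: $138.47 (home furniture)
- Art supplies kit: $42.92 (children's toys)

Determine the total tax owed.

$0.59

Area rug (5x8) $98.49: home furniture, buyer-exempt → 0% → $0.00
Kite $28.53: children's toys, buyer-exempt → 0% → $0.00
Canvas tote bag $19.82: other taxable items → 3% → $0.5946
Office chair $138.47: home furniture, buyer-exempt → 0% → $0.00
Art supplies kit $42.92: children's toys, buyer-exempt → 0% → $0.00
Unrounded tax sum = $0.5946 → $0.59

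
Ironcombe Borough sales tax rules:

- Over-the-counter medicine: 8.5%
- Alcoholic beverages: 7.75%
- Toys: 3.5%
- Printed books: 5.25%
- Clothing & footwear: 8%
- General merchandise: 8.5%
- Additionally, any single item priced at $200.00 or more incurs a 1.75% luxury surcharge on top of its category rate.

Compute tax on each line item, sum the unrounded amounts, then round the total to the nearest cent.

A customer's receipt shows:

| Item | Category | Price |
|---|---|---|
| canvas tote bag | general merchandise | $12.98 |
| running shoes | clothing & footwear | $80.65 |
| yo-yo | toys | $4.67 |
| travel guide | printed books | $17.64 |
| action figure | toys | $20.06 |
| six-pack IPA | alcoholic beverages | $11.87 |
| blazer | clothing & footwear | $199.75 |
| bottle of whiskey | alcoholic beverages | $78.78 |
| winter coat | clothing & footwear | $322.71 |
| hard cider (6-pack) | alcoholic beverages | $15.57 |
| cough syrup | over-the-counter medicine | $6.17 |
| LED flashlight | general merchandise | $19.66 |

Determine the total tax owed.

Canvas tote bag $12.98: general merchandise → 8.5% → $1.1033
Running shoes $80.65: clothing & footwear → 8% → $6.452
Yo-yo $4.67: toys → 3.5% → $0.16345
Travel guide $17.64: printed books → 5.25% → $0.9261
Action figure $20.06: toys → 3.5% → $0.7021
Six-pack IPA $11.87: alcoholic beverages → 7.75% → $0.919925
Blazer $199.75: clothing & footwear → 8% → $15.98
Bottle of whiskey $78.78: alcoholic beverages → 7.75% → $6.10545
Winter coat $322.71: clothing & footwear → 8% + 1.75% surcharge = 9.75% → $31.464225
Hard cider (6-pack) $15.57: alcoholic beverages → 7.75% → $1.206675
Cough syrup $6.17: over-the-counter medicine → 8.5% → $0.52445
LED flashlight $19.66: general merchandise → 8.5% → $1.6711
Unrounded tax sum = $67.218775 → $67.22

$67.22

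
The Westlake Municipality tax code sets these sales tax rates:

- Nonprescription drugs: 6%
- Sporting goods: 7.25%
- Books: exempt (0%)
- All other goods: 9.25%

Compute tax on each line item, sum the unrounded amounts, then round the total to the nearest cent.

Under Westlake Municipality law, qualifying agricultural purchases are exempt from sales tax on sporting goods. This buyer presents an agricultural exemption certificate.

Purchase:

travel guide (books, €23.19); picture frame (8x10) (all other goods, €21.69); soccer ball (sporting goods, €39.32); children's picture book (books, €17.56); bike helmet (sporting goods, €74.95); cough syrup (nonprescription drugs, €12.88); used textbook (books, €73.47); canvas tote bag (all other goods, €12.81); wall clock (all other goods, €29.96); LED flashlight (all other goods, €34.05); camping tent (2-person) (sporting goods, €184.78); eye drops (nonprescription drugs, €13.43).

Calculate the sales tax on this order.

Travel guide €23.19: books → 0% → €0.00
Picture frame (8x10) €21.69: all other goods → 9.25% → €2.006325
Soccer ball €39.32: sporting goods, buyer-exempt → 0% → €0.00
Children's picture book €17.56: books → 0% → €0.00
Bike helmet €74.95: sporting goods, buyer-exempt → 0% → €0.00
Cough syrup €12.88: nonprescription drugs → 6% → €0.7728
Used textbook €73.47: books → 0% → €0.00
Canvas tote bag €12.81: all other goods → 9.25% → €1.184925
Wall clock €29.96: all other goods → 9.25% → €2.7713
LED flashlight €34.05: all other goods → 9.25% → €3.149625
Camping tent (2-person) €184.78: sporting goods, buyer-exempt → 0% → €0.00
Eye drops €13.43: nonprescription drugs → 6% → €0.8058
Unrounded tax sum = €10.690775 → €10.69

€10.69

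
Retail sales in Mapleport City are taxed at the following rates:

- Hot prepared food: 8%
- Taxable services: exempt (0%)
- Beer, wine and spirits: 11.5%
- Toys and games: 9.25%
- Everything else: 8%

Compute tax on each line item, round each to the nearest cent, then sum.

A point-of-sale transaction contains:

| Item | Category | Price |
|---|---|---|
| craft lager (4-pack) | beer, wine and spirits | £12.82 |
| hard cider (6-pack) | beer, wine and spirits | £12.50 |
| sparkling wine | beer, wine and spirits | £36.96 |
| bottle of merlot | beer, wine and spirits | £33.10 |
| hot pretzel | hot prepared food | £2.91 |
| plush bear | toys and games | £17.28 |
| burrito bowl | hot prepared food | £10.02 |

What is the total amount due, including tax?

£139.19

Craft lager (4-pack) £12.82: beer, wine and spirits → 11.5% → £1.47
Hard cider (6-pack) £12.50: beer, wine and spirits → 11.5% → £1.44
Sparkling wine £36.96: beer, wine and spirits → 11.5% → £4.25
Bottle of merlot £33.10: beer, wine and spirits → 11.5% → £3.81
Hot pretzel £2.91: hot prepared food → 8% → £0.23
Plush bear £17.28: toys and games → 9.25% → £1.60
Burrito bowl £10.02: hot prepared food → 8% → £0.80
Subtotal = £125.59; tax = £13.60; total due = £139.19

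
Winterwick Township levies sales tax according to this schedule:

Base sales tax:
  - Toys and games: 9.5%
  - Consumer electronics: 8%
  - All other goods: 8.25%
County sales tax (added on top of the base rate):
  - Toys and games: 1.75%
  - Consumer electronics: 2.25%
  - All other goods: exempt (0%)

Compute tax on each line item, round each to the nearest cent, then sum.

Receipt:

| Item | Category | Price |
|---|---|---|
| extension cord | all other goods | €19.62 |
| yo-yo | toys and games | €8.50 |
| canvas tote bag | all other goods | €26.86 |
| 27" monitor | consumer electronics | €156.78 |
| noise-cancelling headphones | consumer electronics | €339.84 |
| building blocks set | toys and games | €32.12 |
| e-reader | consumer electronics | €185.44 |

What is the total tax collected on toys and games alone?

€4.57

Yo-yo €8.50: toys and games → 9.5% + 1.75% county = 11.25% → €0.96
Building blocks set €32.12: toys and games → 9.5% + 1.75% county = 11.25% → €3.61
Tax on toys and games = €0.96 + €3.61 = €4.57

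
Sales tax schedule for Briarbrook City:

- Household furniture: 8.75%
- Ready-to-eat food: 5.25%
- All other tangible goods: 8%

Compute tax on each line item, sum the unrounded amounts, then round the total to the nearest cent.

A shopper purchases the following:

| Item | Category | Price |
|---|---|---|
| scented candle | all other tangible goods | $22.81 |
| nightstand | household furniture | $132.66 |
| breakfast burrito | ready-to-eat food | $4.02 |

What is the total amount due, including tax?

$173.13

Scented candle $22.81: all other tangible goods → 8% → $1.8248
Nightstand $132.66: household furniture → 8.75% → $11.60775
Breakfast burrito $4.02: ready-to-eat food → 5.25% → $0.21105
Subtotal = $159.49; unrounded tax = $13.6436 → $13.64; total due = $173.13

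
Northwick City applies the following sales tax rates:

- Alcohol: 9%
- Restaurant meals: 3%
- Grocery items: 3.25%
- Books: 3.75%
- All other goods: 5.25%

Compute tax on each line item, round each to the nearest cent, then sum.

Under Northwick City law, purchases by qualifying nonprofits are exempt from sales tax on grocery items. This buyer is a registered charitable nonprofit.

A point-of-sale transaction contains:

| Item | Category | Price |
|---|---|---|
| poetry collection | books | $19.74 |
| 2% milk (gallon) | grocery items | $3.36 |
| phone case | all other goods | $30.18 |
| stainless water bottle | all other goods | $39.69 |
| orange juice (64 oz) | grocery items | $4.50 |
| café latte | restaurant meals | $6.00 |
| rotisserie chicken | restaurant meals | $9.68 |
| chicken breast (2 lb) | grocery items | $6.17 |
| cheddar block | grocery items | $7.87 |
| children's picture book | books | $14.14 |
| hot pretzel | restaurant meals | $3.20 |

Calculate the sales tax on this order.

$5.50

Poetry collection $19.74: books → 3.75% → $0.74
2% milk (gallon) $3.36: grocery items, buyer-exempt → 0% → $0.00
Phone case $30.18: all other goods → 5.25% → $1.58
Stainless water bottle $39.69: all other goods → 5.25% → $2.08
Orange juice (64 oz) $4.50: grocery items, buyer-exempt → 0% → $0.00
Café latte $6.00: restaurant meals → 3% → $0.18
Rotisserie chicken $9.68: restaurant meals → 3% → $0.29
Chicken breast (2 lb) $6.17: grocery items, buyer-exempt → 0% → $0.00
Cheddar block $7.87: grocery items, buyer-exempt → 0% → $0.00
Children's picture book $14.14: books → 3.75% → $0.53
Hot pretzel $3.20: restaurant meals → 3% → $0.10
Total tax = $0.74 + $1.58 + $2.08 + $0.18 + $0.29 + $0.53 + $0.10 = $5.50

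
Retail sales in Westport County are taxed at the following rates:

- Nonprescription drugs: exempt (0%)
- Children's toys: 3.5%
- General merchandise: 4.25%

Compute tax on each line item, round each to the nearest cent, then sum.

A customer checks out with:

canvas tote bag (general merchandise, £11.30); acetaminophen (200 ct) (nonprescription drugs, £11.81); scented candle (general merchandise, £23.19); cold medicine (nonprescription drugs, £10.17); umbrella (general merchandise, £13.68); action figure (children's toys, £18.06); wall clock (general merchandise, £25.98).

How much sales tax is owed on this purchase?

Canvas tote bag £11.30: general merchandise → 4.25% → £0.48
Acetaminophen (200 ct) £11.81: nonprescription drugs → 0% → £0.00
Scented candle £23.19: general merchandise → 4.25% → £0.99
Cold medicine £10.17: nonprescription drugs → 0% → £0.00
Umbrella £13.68: general merchandise → 4.25% → £0.58
Action figure £18.06: children's toys → 3.5% → £0.63
Wall clock £25.98: general merchandise → 4.25% → £1.10
Total tax = £0.48 + £0.99 + £0.58 + £0.63 + £1.10 = £3.78

£3.78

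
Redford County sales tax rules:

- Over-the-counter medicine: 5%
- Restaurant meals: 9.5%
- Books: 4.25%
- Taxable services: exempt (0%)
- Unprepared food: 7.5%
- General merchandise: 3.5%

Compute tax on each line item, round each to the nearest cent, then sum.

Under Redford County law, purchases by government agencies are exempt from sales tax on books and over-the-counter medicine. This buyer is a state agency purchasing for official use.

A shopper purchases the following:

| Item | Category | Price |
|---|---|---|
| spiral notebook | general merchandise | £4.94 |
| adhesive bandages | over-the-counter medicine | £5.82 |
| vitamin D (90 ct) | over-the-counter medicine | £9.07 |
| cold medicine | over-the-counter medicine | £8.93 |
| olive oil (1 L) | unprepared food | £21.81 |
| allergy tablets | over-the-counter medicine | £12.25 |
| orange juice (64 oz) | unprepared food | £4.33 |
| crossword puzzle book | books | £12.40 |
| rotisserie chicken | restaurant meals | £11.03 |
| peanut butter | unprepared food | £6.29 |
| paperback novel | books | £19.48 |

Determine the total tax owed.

£3.65

Spiral notebook £4.94: general merchandise → 3.5% → £0.17
Adhesive bandages £5.82: over-the-counter medicine, buyer-exempt → 0% → £0.00
Vitamin D (90 ct) £9.07: over-the-counter medicine, buyer-exempt → 0% → £0.00
Cold medicine £8.93: over-the-counter medicine, buyer-exempt → 0% → £0.00
Olive oil (1 L) £21.81: unprepared food → 7.5% → £1.64
Allergy tablets £12.25: over-the-counter medicine, buyer-exempt → 0% → £0.00
Orange juice (64 oz) £4.33: unprepared food → 7.5% → £0.32
Crossword puzzle book £12.40: books, buyer-exempt → 0% → £0.00
Rotisserie chicken £11.03: restaurant meals → 9.5% → £1.05
Peanut butter £6.29: unprepared food → 7.5% → £0.47
Paperback novel £19.48: books, buyer-exempt → 0% → £0.00
Total tax = £0.17 + £1.64 + £0.32 + £1.05 + £0.47 = £3.65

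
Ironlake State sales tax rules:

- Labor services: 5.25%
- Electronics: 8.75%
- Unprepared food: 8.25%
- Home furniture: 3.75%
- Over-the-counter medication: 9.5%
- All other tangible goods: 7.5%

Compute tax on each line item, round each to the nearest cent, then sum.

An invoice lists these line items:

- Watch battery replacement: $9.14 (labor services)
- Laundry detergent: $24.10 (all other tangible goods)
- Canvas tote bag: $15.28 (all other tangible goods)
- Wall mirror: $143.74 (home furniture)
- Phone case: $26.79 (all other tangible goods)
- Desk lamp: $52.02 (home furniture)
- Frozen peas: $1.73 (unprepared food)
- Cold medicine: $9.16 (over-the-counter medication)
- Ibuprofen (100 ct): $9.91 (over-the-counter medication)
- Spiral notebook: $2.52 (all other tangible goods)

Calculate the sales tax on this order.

Watch battery replacement $9.14: labor services → 5.25% → $0.48
Laundry detergent $24.10: all other tangible goods → 7.5% → $1.81
Canvas tote bag $15.28: all other tangible goods → 7.5% → $1.15
Wall mirror $143.74: home furniture → 3.75% → $5.39
Phone case $26.79: all other tangible goods → 7.5% → $2.01
Desk lamp $52.02: home furniture → 3.75% → $1.95
Frozen peas $1.73: unprepared food → 8.25% → $0.14
Cold medicine $9.16: over-the-counter medication → 9.5% → $0.87
Ibuprofen (100 ct) $9.91: over-the-counter medication → 9.5% → $0.94
Spiral notebook $2.52: all other tangible goods → 7.5% → $0.19
Total tax = $0.48 + $1.81 + $1.15 + $5.39 + $2.01 + $1.95 + $0.14 + $0.87 + $0.94 + $0.19 = $14.93

$14.93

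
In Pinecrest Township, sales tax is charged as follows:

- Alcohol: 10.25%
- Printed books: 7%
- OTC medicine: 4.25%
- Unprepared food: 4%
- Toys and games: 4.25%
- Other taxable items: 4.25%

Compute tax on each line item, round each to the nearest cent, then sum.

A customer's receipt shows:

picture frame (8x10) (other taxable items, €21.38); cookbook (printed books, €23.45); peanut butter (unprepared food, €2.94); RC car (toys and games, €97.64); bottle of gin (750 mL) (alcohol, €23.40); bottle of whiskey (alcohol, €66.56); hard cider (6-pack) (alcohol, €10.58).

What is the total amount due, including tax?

€263.07

Picture frame (8x10) €21.38: other taxable items → 4.25% → €0.91
Cookbook €23.45: printed books → 7% → €1.64
Peanut butter €2.94: unprepared food → 4% → €0.12
RC car €97.64: toys and games → 4.25% → €4.15
Bottle of gin (750 mL) €23.40: alcohol → 10.25% → €2.40
Bottle of whiskey €66.56: alcohol → 10.25% → €6.82
Hard cider (6-pack) €10.58: alcohol → 10.25% → €1.08
Subtotal = €245.95; tax = €17.12; total due = €263.07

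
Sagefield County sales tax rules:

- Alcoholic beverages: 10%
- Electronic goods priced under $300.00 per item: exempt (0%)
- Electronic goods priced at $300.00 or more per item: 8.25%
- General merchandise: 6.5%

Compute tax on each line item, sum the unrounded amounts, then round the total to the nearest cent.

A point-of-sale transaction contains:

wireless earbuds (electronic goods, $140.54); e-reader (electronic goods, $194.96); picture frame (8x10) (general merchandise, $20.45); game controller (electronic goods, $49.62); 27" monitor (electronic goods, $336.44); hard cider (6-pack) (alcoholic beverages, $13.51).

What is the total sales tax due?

$30.44

Wireless earbuds $140.54: electronic goods, under $300.00 → 0% → $0.00
E-reader $194.96: electronic goods, under $300.00 → 0% → $0.00
Picture frame (8x10) $20.45: general merchandise → 6.5% → $1.32925
Game controller $49.62: electronic goods, under $300.00 → 0% → $0.00
27" monitor $336.44: electronic goods, $300.00 or more → 8.25% → $27.7563
Hard cider (6-pack) $13.51: alcoholic beverages → 10% → $1.351
Unrounded tax sum = $30.43655 → $30.44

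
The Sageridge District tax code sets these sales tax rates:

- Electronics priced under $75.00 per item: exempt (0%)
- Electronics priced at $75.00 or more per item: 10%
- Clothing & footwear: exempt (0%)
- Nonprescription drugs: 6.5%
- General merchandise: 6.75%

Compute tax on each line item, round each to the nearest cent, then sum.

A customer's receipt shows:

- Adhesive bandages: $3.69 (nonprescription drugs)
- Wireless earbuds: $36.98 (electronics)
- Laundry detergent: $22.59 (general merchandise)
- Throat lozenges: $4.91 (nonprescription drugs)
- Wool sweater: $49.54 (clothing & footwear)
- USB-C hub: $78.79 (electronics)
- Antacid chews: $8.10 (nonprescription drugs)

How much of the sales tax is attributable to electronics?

Wireless earbuds $36.98: electronics, under $75.00 → 0% → $0.00
USB-C hub $78.79: electronics, $75.00 or more → 10% → $7.88
Tax on electronics = $0.00 + $7.88 = $7.88

$7.88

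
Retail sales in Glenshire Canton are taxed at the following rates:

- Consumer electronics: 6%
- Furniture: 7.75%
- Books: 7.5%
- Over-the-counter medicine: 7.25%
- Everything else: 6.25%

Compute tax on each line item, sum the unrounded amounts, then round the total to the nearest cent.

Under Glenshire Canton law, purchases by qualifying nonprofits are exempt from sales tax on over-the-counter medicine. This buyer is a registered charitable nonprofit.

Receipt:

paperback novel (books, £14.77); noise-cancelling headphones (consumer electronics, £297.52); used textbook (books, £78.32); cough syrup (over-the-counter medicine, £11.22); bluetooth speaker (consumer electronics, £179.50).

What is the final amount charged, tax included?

Paperback novel £14.77: books → 7.5% → £1.10775
Noise-cancelling headphones £297.52: consumer electronics → 6% → £17.8512
Used textbook £78.32: books → 7.5% → £5.874
Cough syrup £11.22: over-the-counter medicine, buyer-exempt → 0% → £0.00
Bluetooth speaker £179.50: consumer electronics → 6% → £10.77
Subtotal = £581.33; unrounded tax = £35.60295 → £35.60; total due = £616.93

£616.93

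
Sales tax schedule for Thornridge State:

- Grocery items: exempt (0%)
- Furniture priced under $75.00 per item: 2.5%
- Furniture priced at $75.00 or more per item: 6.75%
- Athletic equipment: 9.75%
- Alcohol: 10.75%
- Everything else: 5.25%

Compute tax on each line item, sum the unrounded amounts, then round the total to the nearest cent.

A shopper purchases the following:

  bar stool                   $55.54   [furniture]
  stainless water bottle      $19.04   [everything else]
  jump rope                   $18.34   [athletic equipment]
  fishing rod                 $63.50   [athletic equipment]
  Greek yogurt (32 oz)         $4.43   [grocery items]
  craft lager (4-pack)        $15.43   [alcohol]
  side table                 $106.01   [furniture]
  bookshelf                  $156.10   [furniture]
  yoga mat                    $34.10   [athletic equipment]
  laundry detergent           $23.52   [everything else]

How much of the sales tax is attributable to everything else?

Stainless water bottle $19.04: everything else → 5.25% → $0.9996
Laundry detergent $23.52: everything else → 5.25% → $1.2348
Tax on everything else: unrounded sum = $2.2344 → $2.23

$2.23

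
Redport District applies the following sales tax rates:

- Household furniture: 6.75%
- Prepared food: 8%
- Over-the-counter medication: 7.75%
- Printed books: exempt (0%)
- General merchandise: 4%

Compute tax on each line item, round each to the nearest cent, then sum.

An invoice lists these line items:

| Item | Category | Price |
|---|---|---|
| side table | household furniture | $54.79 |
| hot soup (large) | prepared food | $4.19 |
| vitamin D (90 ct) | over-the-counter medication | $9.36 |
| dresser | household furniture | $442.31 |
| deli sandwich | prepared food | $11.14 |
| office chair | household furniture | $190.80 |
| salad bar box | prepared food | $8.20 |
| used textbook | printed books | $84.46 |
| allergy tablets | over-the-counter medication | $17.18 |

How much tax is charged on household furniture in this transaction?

$46.44

Side table $54.79: household furniture → 6.75% → $3.70
Dresser $442.31: household furniture → 6.75% → $29.86
Office chair $190.80: household furniture → 6.75% → $12.88
Tax on household furniture = $3.70 + $29.86 + $12.88 = $46.44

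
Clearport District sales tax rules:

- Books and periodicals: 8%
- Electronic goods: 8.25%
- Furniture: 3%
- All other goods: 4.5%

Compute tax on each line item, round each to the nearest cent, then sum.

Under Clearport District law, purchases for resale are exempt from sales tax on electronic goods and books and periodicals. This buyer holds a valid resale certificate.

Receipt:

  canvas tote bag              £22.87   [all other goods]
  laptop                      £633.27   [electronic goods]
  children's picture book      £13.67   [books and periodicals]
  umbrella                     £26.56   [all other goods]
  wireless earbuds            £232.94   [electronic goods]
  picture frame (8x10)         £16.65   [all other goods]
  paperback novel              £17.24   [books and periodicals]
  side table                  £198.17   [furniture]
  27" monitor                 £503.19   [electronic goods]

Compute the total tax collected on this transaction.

£8.93

Canvas tote bag £22.87: all other goods → 4.5% → £1.03
Laptop £633.27: electronic goods, buyer-exempt → 0% → £0.00
Children's picture book £13.67: books and periodicals, buyer-exempt → 0% → £0.00
Umbrella £26.56: all other goods → 4.5% → £1.20
Wireless earbuds £232.94: electronic goods, buyer-exempt → 0% → £0.00
Picture frame (8x10) £16.65: all other goods → 4.5% → £0.75
Paperback novel £17.24: books and periodicals, buyer-exempt → 0% → £0.00
Side table £198.17: furniture → 3% → £5.95
27" monitor £503.19: electronic goods, buyer-exempt → 0% → £0.00
Total tax = £1.03 + £1.20 + £0.75 + £5.95 = £8.93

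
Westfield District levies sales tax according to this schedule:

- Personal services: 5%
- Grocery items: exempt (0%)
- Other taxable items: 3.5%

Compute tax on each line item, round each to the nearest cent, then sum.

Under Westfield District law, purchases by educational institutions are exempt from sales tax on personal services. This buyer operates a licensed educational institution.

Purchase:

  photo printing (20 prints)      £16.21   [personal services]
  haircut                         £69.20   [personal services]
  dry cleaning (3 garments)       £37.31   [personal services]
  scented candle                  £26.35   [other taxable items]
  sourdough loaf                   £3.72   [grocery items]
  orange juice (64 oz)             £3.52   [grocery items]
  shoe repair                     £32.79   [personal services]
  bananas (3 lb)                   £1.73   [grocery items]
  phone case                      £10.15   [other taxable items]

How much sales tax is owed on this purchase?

Photo printing (20 prints) £16.21: personal services, buyer-exempt → 0% → £0.00
Haircut £69.20: personal services, buyer-exempt → 0% → £0.00
Dry cleaning (3 garments) £37.31: personal services, buyer-exempt → 0% → £0.00
Scented candle £26.35: other taxable items → 3.5% → £0.92
Sourdough loaf £3.72: grocery items → 0% → £0.00
Orange juice (64 oz) £3.52: grocery items → 0% → £0.00
Shoe repair £32.79: personal services, buyer-exempt → 0% → £0.00
Bananas (3 lb) £1.73: grocery items → 0% → £0.00
Phone case £10.15: other taxable items → 3.5% → £0.36
Total tax = £0.92 + £0.36 = £1.28

£1.28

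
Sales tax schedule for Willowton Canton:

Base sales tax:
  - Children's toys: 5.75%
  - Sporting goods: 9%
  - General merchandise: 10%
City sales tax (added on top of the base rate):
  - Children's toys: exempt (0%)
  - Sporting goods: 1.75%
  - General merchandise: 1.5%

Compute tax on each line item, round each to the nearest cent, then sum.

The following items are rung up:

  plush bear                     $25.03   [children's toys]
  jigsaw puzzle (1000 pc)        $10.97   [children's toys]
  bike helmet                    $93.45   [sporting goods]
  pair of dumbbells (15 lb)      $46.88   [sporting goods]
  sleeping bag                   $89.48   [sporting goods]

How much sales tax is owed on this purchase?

Plush bear $25.03: children's toys → 5.75% + 0% city = 5.75% → $1.44
Jigsaw puzzle (1000 pc) $10.97: children's toys → 5.75% + 0% city = 5.75% → $0.63
Bike helmet $93.45: sporting goods → 9% + 1.75% city = 10.75% → $10.05
Pair of dumbbells (15 lb) $46.88: sporting goods → 9% + 1.75% city = 10.75% → $5.04
Sleeping bag $89.48: sporting goods → 9% + 1.75% city = 10.75% → $9.62
Total tax = $1.44 + $0.63 + $10.05 + $5.04 + $9.62 = $26.78

$26.78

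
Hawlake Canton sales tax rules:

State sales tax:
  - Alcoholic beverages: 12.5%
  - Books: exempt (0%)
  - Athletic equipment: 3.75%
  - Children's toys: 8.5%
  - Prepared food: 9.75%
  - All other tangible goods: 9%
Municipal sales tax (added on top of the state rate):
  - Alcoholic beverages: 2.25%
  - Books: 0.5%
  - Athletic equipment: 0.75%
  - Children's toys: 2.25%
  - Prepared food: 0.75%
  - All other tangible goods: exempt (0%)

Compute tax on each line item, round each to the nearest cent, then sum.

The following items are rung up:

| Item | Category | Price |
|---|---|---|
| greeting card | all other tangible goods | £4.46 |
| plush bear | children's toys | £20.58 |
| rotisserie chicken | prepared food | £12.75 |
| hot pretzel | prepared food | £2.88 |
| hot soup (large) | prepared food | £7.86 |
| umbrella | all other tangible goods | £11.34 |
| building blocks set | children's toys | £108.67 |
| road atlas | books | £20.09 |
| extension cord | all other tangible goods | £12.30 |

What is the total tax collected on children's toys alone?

£13.89

Plush bear £20.58: children's toys → 8.5% + 2.25% municipal = 10.75% → £2.21
Building blocks set £108.67: children's toys → 8.5% + 2.25% municipal = 10.75% → £11.68
Tax on children's toys = £2.21 + £11.68 = £13.89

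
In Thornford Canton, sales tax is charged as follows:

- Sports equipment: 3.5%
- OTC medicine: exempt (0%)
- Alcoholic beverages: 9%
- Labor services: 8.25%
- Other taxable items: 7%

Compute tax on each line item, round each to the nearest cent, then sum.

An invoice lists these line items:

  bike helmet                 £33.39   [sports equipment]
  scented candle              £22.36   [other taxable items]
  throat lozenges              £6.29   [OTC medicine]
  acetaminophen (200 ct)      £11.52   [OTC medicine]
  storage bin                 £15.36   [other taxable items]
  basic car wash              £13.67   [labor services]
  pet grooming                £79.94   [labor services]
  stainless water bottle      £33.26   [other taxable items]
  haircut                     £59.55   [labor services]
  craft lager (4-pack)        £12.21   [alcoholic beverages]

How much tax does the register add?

Bike helmet £33.39: sports equipment → 3.5% → £1.17
Scented candle £22.36: other taxable items → 7% → £1.57
Throat lozenges £6.29: OTC medicine → 0% → £0.00
Acetaminophen (200 ct) £11.52: OTC medicine → 0% → £0.00
Storage bin £15.36: other taxable items → 7% → £1.08
Basic car wash £13.67: labor services → 8.25% → £1.13
Pet grooming £79.94: labor services → 8.25% → £6.60
Stainless water bottle £33.26: other taxable items → 7% → £2.33
Haircut £59.55: labor services → 8.25% → £4.91
Craft lager (4-pack) £12.21: alcoholic beverages → 9% → £1.10
Total tax = £1.17 + £1.57 + £1.08 + £1.13 + £6.60 + £2.33 + £4.91 + £1.10 = £19.89

£19.89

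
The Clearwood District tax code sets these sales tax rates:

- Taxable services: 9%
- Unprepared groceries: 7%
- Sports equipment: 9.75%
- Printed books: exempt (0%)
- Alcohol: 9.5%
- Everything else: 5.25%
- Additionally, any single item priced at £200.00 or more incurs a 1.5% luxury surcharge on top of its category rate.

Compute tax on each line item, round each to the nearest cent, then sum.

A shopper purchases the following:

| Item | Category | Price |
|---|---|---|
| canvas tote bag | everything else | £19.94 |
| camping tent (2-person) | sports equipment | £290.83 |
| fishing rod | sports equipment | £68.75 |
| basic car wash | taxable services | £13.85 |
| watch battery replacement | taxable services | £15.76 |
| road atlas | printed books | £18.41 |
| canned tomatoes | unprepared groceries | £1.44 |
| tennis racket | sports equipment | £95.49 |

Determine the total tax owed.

£52.55

Canvas tote bag £19.94: everything else → 5.25% → £1.05
Camping tent (2-person) £290.83: sports equipment → 9.75% + 1.5% surcharge = 11.25% → £32.72
Fishing rod £68.75: sports equipment → 9.75% → £6.70
Basic car wash £13.85: taxable services → 9% → £1.25
Watch battery replacement £15.76: taxable services → 9% → £1.42
Road atlas £18.41: printed books → 0% → £0.00
Canned tomatoes £1.44: unprepared groceries → 7% → £0.10
Tennis racket £95.49: sports equipment → 9.75% → £9.31
Total tax = £1.05 + £32.72 + £6.70 + £1.25 + £1.42 + £0.10 + £9.31 = £52.55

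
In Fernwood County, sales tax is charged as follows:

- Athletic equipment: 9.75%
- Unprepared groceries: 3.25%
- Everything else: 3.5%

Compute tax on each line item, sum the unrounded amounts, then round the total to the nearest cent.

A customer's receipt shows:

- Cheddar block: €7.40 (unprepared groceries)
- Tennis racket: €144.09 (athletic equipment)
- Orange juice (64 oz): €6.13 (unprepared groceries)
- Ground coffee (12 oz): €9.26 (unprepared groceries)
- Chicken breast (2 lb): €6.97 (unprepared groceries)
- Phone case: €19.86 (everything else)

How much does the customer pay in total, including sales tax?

€209.42

Cheddar block €7.40: unprepared groceries → 3.25% → €0.2405
Tennis racket €144.09: athletic equipment → 9.75% → €14.048775
Orange juice (64 oz) €6.13: unprepared groceries → 3.25% → €0.199225
Ground coffee (12 oz) €9.26: unprepared groceries → 3.25% → €0.30095
Chicken breast (2 lb) €6.97: unprepared groceries → 3.25% → €0.226525
Phone case €19.86: everything else → 3.5% → €0.6951
Subtotal = €193.71; unrounded tax = €15.711075 → €15.71; total due = €209.42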